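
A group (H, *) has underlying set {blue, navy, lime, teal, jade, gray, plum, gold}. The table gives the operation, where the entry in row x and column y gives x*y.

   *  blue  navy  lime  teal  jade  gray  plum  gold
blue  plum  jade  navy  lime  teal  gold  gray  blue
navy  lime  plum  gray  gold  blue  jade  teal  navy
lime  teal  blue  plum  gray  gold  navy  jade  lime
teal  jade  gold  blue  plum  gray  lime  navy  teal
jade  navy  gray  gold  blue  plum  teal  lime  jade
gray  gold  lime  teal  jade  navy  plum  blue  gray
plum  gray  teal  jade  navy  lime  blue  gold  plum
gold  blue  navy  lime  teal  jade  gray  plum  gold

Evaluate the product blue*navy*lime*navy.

navy

blue*navy = jade
jade*lime = gold
gold*navy = navy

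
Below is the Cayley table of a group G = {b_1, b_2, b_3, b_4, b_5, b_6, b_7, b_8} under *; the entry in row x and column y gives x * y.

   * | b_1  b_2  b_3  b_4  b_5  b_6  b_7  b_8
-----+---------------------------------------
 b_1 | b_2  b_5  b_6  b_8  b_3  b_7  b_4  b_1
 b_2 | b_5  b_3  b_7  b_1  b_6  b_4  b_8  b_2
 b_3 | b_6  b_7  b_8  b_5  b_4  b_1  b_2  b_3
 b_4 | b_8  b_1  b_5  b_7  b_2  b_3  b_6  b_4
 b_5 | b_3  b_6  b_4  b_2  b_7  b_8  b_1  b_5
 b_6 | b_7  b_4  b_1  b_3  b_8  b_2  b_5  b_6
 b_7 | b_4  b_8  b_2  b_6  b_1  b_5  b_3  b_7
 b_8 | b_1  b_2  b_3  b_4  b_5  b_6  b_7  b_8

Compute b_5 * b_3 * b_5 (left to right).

b_5 * b_3 = b_4
b_4 * b_5 = b_2

b_2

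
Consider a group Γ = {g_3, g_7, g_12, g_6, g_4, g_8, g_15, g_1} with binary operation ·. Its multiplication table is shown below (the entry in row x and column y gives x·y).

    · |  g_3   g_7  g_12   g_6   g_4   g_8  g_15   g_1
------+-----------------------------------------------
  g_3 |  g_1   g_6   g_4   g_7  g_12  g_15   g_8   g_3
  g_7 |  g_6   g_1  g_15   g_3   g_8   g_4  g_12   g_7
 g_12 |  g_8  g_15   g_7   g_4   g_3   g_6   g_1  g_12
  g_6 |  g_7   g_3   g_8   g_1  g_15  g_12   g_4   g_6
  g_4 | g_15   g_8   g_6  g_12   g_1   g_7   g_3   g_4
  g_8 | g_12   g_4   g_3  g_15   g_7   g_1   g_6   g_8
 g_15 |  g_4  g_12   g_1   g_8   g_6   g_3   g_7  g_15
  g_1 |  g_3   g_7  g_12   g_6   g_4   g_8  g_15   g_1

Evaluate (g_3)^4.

g_3^1 = g_3
g_3^2 = g_3·g_3 = g_1
g_3^3 = g_1·g_3 = g_3
g_3^4 = g_3·g_3 = g_1

g_1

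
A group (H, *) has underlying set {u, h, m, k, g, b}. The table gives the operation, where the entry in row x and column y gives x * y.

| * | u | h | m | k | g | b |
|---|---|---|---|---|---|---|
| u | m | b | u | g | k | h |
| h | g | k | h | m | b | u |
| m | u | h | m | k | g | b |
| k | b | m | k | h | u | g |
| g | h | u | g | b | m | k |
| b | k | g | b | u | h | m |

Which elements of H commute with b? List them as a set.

Compare row b with column b entry by entry.
h * b = u but b * h = g, so h does not.
Collecting the elements that commute with b: C(b) = {b, m}.

{b, m}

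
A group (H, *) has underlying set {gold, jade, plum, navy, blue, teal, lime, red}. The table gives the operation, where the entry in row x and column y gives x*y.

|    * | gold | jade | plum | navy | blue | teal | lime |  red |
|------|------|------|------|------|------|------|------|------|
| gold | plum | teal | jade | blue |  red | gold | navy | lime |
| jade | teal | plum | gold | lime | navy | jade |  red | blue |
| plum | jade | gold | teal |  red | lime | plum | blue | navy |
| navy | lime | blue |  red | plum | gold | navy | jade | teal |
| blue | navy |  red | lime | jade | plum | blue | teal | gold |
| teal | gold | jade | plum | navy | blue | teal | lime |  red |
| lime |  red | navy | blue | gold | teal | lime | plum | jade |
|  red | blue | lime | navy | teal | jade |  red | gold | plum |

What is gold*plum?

Read row gold, column plum: gold*plum = jade.

jade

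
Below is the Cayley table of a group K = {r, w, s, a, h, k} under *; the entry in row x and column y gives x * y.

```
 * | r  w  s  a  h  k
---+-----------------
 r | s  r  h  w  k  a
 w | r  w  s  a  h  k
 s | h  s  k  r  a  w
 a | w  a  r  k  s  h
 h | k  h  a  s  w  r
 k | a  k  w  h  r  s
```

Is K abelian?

Yes

Check whether the table is symmetric across its main diagonal.
Every entry (row x, col y) equals the entry (row y, col x), so K is abelian.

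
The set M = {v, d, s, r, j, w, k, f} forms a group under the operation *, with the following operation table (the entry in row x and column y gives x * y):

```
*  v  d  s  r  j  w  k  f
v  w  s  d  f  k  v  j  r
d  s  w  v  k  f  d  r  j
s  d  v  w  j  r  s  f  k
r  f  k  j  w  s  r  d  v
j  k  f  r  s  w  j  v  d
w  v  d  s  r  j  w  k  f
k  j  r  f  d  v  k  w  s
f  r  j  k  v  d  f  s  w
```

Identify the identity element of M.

The identity e satisfies e * x = x for all x, so its row in the table reproduces the column headers.
Row w reads: v, d, s, r, j, w, k, f — exactly the header order. So w is the identity.

w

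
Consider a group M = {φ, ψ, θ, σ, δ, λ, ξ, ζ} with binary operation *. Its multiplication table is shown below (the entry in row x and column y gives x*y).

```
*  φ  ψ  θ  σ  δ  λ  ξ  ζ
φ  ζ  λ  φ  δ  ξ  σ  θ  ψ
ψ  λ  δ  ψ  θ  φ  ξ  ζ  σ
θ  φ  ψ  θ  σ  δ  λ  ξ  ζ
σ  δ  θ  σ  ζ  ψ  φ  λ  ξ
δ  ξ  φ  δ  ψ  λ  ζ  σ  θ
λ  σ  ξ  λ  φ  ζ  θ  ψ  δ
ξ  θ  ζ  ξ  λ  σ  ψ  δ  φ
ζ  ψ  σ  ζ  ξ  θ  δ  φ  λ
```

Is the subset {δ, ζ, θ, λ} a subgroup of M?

Yes

{δ, ζ, θ, λ} contains the identity θ.
Checking products: every product of two elements of {δ, ζ, θ, λ} (read from the table) lies in {δ, ζ, θ, λ}, so the set is closed.
In a finite group, a nonempty closed subset is a subgroup. So {δ, ζ, θ, λ} ≤ M.
(Structurally, M here is isomorphic to the cyclic group Z_8.)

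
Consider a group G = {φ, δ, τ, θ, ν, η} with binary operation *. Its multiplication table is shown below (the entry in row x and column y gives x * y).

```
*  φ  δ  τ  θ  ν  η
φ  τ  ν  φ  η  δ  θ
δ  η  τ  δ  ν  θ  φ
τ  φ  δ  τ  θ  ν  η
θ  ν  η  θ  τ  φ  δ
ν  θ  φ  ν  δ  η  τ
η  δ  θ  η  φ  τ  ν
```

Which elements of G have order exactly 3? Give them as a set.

Identity is τ. Compute the order of each non-identity element by repeated multiplication:
  φ: φ → τ  (order 2)
  δ: δ → τ  (order 2)
  θ: θ → τ  (order 2)
  ν: ν → η → τ  (order 3)
  η: η → ν → τ  (order 3)
Elements of order 3: {η, ν}.

{η, ν}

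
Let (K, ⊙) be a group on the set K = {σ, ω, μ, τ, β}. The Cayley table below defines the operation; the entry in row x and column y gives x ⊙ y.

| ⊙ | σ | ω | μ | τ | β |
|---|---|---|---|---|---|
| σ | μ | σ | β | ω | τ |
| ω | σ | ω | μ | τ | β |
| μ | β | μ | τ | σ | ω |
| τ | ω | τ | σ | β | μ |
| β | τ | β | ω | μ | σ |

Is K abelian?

Check whether the table is symmetric across its main diagonal.
Every entry (row x, col y) equals the entry (row y, col x), so K is abelian.

Yes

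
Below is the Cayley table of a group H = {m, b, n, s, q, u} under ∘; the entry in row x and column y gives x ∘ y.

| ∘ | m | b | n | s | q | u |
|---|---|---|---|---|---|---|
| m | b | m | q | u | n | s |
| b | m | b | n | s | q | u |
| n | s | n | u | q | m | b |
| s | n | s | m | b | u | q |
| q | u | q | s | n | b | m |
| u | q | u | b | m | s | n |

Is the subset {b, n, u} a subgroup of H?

Yes

{b, n, u} contains the identity b.
Checking products: every product of two elements of {b, n, u} (read from the table) lies in {b, n, u}, so the set is closed.
In a finite group, a nonempty closed subset is a subgroup. So {b, n, u} ≤ H.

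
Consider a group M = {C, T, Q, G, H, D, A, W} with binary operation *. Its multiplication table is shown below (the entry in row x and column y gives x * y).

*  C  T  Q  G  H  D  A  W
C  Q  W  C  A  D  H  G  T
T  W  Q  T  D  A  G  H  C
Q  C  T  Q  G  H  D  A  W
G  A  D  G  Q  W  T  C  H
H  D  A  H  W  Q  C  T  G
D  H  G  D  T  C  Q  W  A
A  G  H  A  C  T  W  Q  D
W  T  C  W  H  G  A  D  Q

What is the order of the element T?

2

The identity element is Q (its row matches the header).
T^1 = T
T^2 = T * T = Q
The first power of T equal to the identity is T^2, so ord(T) = 2.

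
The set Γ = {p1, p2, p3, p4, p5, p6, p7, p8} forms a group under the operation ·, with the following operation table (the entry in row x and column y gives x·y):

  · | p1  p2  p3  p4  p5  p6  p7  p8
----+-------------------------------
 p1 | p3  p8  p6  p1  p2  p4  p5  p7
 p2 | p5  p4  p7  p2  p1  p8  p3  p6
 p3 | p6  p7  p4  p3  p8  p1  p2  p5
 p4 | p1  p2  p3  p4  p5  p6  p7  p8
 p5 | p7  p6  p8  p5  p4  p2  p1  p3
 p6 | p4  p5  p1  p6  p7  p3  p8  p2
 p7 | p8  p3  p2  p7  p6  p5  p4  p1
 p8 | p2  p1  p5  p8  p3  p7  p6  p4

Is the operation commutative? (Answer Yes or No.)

p1·p7 = p5 but p7·p1 = p8.
Since p1 and p7 do not commute, Γ is not abelian.

No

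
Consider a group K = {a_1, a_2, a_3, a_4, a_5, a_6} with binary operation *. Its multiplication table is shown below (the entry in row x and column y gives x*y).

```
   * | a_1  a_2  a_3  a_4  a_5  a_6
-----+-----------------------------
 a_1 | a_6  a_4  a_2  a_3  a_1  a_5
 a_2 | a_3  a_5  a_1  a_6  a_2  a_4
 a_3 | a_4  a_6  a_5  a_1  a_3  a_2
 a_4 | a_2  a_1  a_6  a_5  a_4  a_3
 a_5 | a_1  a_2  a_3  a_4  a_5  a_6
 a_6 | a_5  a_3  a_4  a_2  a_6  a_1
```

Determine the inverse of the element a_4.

First locate the identity: row a_5 matches the header, so a_5 is the identity.
Scan row a_4 for a_5: a_4*a_4 = a_5. Hence a_4^(-1) = a_4.

a_4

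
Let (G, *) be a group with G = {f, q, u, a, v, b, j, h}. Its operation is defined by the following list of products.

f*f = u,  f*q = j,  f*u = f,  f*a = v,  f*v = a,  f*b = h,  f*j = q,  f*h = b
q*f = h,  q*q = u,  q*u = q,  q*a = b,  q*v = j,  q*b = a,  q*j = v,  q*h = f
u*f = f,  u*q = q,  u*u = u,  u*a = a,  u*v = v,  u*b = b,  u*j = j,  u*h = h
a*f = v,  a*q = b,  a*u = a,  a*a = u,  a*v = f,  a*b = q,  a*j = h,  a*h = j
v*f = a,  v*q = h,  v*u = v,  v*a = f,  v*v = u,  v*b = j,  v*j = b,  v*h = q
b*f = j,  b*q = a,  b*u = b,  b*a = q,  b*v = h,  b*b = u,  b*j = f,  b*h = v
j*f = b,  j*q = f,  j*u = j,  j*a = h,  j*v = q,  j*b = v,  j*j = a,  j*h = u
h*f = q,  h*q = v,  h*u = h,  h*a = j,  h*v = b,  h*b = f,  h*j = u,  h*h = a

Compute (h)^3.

j

h^1 = h
h^2 = h*h = a
h^3 = a*h = j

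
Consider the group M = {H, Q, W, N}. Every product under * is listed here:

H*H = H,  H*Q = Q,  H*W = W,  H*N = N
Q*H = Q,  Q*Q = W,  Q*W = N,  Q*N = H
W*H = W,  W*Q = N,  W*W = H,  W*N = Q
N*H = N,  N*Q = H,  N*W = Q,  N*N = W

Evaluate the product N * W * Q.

W

N * W = Q
Q * Q = W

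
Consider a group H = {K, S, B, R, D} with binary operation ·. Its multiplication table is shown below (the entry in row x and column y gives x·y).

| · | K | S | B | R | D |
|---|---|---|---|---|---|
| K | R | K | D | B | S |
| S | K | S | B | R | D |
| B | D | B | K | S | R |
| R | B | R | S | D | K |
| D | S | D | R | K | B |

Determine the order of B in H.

The identity element is S (its row matches the header).
B^1 = B
B^2 = B·B = K
B^3 = K·B = D
B^4 = D·B = R
B^5 = R·B = S
The first power of B equal to the identity is B^5, so ord(B) = 5.
(Structurally, H here is isomorphic to the cyclic group Z_5.)

5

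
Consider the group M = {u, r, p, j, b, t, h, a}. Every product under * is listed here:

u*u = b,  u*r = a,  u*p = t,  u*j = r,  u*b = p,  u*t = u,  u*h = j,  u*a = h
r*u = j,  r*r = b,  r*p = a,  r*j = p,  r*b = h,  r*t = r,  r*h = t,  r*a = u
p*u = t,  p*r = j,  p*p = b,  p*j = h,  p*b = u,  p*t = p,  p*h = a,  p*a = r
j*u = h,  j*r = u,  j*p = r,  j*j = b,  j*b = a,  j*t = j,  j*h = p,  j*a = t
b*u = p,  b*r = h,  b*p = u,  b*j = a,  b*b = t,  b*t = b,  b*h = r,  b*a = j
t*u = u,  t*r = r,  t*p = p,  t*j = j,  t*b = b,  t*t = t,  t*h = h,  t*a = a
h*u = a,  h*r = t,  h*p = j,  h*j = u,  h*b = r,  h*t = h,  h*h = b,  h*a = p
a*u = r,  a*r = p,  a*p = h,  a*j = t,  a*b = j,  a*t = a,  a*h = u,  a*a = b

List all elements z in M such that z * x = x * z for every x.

An element z is central iff its row equals its column in the table.
For u: u * j = r ≠ h = j * u, so u ∉ Z.
Checking each element this way leaves Z(M) = {b, t}.

{b, t}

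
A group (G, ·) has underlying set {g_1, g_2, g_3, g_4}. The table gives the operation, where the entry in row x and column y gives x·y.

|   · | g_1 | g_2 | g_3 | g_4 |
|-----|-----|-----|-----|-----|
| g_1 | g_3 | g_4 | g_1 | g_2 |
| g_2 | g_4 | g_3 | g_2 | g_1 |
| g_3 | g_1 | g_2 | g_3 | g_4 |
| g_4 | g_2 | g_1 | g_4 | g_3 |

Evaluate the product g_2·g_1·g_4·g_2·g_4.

g_1

g_2·g_1 = g_4
g_4·g_4 = g_3
g_3·g_2 = g_2
g_2·g_4 = g_1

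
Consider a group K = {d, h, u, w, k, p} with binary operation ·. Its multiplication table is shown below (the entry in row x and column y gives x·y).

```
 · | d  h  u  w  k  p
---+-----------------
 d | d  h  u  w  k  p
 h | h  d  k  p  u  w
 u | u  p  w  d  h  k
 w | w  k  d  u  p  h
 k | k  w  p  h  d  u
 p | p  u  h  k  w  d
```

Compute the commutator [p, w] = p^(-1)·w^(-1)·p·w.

u

Identity is d; from the table p^(-1) = p and w^(-1) = u.
p·u = h
h·p = w
w·w = u
(Structurally, K here is isomorphic to the symmetric group S_3.)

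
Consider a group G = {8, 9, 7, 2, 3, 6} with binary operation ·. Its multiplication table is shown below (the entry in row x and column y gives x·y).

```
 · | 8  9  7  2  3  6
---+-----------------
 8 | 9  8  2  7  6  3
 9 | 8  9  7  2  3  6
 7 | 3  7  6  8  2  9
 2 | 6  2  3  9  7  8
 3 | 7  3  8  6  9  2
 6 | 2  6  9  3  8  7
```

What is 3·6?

Read row 3, column 6: 3·6 = 2.

2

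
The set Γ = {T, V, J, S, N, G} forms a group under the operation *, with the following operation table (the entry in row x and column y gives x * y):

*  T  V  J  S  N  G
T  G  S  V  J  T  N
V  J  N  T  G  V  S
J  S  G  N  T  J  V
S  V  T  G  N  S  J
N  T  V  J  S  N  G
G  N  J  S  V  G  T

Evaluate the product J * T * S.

J * T = S
S * S = N
(Structurally, Γ here is isomorphic to the symmetric group S_3.)

N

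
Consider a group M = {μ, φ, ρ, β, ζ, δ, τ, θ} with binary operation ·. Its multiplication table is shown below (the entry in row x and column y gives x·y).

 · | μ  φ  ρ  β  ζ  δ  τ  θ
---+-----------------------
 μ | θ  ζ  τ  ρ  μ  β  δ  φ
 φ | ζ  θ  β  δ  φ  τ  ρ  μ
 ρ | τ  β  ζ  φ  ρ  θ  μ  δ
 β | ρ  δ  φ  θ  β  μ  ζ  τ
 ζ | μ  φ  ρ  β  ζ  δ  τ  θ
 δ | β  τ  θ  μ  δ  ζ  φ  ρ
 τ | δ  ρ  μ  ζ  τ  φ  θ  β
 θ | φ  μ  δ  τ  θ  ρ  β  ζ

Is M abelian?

Yes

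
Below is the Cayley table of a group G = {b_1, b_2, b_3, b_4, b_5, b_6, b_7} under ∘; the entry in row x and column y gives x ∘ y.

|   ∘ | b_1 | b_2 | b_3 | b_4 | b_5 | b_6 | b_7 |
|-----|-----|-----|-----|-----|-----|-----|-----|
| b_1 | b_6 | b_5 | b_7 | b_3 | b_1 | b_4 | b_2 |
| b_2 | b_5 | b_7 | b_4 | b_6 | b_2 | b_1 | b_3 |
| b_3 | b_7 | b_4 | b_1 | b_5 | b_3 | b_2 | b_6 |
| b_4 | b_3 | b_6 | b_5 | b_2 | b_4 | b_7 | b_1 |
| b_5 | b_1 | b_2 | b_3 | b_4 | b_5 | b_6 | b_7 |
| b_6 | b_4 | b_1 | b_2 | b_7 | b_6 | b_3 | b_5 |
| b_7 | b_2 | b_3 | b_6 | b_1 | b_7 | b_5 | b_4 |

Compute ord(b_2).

7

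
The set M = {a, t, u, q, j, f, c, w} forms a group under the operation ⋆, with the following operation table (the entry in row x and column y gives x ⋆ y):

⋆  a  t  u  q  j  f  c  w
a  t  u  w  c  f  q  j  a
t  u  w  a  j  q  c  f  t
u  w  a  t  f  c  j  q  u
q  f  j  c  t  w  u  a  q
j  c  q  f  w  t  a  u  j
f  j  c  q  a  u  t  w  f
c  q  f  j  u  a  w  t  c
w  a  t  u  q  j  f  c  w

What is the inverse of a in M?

u

First locate the identity: row w matches the header, so w is the identity.
Scan row a for w: a ⋆ u = w. Hence a^(-1) = u.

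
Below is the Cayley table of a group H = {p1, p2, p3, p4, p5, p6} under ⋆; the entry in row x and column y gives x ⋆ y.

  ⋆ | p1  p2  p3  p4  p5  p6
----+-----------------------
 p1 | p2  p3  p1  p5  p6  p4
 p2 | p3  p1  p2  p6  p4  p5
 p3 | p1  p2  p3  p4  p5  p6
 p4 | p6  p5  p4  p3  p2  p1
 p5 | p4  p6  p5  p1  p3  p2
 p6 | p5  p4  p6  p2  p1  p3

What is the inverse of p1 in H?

First locate the identity: row p3 matches the header, so p3 is the identity.
Scan row p1 for p3: p1 ⋆ p2 = p3. Hence p1^(-1) = p2.

p2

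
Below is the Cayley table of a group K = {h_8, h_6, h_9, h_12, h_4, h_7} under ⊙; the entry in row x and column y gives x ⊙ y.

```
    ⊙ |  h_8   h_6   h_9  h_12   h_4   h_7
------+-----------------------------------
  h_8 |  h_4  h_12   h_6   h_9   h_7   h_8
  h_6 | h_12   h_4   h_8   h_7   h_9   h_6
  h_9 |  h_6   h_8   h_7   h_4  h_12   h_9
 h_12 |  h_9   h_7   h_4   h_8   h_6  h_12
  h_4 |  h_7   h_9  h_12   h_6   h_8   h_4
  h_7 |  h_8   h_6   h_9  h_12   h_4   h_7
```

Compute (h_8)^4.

h_8^1 = h_8
h_8^2 = h_8 ⊙ h_8 = h_4
h_8^3 = h_4 ⊙ h_8 = h_7
h_8^4 = h_7 ⊙ h_8 = h_8

h_8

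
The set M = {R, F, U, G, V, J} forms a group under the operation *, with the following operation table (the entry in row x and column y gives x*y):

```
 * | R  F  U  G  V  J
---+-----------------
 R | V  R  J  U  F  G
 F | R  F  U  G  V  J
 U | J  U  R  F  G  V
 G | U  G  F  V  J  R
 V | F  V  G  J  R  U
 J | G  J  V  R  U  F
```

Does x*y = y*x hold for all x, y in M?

Yes

Check whether the table is symmetric across its main diagonal.
Every entry (row x, col y) equals the entry (row y, col x), so M is abelian.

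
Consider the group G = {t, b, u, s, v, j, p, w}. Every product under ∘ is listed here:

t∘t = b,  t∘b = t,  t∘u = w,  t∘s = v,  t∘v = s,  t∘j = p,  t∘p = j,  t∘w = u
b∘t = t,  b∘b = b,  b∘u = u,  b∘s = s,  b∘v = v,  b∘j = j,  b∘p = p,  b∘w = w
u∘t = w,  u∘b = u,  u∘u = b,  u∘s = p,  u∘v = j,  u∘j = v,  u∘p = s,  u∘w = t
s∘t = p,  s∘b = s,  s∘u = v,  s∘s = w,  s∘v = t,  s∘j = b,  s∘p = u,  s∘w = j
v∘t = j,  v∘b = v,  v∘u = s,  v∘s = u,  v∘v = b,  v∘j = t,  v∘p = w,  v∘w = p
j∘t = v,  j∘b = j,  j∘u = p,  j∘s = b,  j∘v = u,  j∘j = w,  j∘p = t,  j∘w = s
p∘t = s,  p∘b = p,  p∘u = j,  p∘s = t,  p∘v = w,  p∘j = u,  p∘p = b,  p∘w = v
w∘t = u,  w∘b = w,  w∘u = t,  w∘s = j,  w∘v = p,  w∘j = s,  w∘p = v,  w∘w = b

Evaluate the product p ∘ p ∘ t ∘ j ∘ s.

t

p ∘ p = b
b ∘ t = t
t ∘ j = p
p ∘ s = t
(Structurally, G here is isomorphic to the dihedral group D_4.)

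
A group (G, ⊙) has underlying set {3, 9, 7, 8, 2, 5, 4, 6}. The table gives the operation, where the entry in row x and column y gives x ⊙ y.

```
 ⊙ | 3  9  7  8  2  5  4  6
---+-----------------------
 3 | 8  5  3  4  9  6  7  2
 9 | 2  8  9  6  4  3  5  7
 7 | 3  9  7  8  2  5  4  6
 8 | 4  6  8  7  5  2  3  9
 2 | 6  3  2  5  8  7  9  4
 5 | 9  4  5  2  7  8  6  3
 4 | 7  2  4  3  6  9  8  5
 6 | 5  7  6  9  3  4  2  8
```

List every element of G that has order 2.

{8}

Identity is 7. Compute the order of each non-identity element by repeated multiplication:
  3: 3 → 8 → 4 → 7  (order 4)
  9: 9 → 8 → 6 → 7  (order 4)
  8: 8 → 7  (order 2)
  2: 2 → 8 → 5 → 7  (order 4)
  5: 5 → 8 → 2 → 7  (order 4)
  4: 4 → 8 → 3 → 7  (order 4)
  6: 6 → 8 → 9 → 7  (order 4)
Elements of order 2: {8}.
(Structurally, G here is isomorphic to the quaternion group Q_8.)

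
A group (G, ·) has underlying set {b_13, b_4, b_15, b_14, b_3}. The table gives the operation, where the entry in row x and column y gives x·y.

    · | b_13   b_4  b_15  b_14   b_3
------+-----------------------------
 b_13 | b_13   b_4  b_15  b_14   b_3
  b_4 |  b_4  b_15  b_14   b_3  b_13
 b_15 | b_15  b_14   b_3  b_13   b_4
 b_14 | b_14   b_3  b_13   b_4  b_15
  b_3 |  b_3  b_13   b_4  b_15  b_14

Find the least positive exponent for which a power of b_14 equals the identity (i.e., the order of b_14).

The identity element is b_13 (its row matches the header).
b_14^1 = b_14
b_14^2 = b_14·b_14 = b_4
b_14^3 = b_4·b_14 = b_3
b_14^4 = b_3·b_14 = b_15
b_14^5 = b_15·b_14 = b_13
The first power of b_14 equal to the identity is b_14^5, so ord(b_14) = 5.
(Structurally, G here is isomorphic to the cyclic group Z_5.)

5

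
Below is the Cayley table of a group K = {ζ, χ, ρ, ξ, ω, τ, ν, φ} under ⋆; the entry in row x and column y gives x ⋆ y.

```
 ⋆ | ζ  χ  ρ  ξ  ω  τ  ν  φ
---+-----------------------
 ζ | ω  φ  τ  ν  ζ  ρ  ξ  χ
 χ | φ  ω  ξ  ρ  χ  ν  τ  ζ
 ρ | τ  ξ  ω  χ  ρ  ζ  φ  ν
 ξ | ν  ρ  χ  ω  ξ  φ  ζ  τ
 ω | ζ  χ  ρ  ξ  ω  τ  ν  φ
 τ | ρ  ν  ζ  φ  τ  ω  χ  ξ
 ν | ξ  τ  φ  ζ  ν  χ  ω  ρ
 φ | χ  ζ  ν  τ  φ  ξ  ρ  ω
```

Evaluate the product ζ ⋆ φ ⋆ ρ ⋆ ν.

ζ

ζ ⋆ φ = χ
χ ⋆ ρ = ξ
ξ ⋆ ν = ζ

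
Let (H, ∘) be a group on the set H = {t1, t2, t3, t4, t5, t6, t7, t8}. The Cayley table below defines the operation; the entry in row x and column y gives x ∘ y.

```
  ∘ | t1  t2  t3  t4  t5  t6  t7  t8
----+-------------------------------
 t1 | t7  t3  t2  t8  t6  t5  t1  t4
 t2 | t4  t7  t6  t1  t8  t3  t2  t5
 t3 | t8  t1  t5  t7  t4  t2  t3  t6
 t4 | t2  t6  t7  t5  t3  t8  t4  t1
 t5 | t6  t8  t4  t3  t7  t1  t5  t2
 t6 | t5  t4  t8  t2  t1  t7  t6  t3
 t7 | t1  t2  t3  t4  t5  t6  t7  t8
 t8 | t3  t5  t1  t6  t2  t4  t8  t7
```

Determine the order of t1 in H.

The identity element is t7 (its row matches the header).
t1^1 = t1
t1^2 = t1 ∘ t1 = t7
The first power of t1 equal to the identity is t1^2, so ord(t1) = 2.

2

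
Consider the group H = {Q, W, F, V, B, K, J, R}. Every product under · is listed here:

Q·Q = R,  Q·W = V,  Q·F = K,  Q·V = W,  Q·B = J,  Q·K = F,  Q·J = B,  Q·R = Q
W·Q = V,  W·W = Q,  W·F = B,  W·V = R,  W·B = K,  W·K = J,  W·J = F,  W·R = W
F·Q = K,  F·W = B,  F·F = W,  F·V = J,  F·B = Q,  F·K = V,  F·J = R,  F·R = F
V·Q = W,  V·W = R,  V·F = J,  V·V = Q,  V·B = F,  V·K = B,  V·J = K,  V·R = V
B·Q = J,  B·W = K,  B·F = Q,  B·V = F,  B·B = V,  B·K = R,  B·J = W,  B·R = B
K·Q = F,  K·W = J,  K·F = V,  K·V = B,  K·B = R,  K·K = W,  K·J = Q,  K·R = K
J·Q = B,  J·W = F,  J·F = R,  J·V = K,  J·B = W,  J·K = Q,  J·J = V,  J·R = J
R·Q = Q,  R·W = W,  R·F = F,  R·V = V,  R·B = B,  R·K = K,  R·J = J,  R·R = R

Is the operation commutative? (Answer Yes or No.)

Check whether the table is symmetric across its main diagonal.
Every entry (row x, col y) equals the entry (row y, col x), so H is abelian.

Yes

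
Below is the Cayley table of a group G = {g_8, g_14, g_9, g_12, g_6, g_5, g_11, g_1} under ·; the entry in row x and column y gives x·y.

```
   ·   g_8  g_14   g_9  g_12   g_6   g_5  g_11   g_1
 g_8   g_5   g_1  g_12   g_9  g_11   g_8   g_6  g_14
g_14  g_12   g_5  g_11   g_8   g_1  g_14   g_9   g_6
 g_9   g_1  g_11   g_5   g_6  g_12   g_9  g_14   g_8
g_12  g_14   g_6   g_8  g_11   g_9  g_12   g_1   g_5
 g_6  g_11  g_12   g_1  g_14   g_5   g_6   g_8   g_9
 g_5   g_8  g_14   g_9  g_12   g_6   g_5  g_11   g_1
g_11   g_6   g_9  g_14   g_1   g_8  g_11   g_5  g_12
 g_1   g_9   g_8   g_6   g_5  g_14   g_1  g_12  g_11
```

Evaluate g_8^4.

g_5

g_8^1 = g_8
g_8^2 = g_8·g_8 = g_5
g_8^3 = g_5·g_8 = g_8
g_8^4 = g_8·g_8 = g_5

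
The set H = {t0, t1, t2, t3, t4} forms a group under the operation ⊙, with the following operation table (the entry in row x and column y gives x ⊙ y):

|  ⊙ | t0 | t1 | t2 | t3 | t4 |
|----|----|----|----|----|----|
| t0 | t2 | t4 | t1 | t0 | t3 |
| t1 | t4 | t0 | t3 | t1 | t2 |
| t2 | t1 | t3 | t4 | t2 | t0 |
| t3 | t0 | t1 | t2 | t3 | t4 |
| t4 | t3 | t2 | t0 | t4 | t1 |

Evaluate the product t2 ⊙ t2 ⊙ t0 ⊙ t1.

t2 ⊙ t2 = t4
t4 ⊙ t0 = t3
t3 ⊙ t1 = t1

t1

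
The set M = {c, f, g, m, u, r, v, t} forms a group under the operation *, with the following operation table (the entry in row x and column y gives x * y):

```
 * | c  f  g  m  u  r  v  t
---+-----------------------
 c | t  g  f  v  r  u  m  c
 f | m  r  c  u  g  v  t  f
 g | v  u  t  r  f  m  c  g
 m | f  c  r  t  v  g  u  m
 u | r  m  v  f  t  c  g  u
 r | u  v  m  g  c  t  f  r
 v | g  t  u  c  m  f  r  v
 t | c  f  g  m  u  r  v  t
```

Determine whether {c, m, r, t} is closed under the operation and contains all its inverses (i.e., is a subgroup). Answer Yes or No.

No

r * c = u, which is not in {c, m, r, t}.
The subset is not closed under *, so it is not a subgroup.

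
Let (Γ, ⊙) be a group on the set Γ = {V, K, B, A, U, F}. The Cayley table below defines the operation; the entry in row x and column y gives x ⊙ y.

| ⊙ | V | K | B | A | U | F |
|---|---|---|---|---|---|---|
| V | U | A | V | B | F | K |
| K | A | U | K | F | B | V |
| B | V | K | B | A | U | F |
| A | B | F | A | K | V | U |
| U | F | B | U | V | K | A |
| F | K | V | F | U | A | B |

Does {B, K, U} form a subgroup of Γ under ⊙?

Yes

{B, K, U} contains the identity B.
Checking products: every product of two elements of {B, K, U} (read from the table) lies in {B, K, U}, so the set is closed.
In a finite group, a nonempty closed subset is a subgroup. So {B, K, U} ≤ Γ.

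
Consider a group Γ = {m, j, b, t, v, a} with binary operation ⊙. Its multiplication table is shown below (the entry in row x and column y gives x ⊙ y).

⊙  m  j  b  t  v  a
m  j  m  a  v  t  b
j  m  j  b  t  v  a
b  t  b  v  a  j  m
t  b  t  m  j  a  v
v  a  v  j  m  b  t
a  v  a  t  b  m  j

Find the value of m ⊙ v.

t

Read row m, column v: m ⊙ v = t.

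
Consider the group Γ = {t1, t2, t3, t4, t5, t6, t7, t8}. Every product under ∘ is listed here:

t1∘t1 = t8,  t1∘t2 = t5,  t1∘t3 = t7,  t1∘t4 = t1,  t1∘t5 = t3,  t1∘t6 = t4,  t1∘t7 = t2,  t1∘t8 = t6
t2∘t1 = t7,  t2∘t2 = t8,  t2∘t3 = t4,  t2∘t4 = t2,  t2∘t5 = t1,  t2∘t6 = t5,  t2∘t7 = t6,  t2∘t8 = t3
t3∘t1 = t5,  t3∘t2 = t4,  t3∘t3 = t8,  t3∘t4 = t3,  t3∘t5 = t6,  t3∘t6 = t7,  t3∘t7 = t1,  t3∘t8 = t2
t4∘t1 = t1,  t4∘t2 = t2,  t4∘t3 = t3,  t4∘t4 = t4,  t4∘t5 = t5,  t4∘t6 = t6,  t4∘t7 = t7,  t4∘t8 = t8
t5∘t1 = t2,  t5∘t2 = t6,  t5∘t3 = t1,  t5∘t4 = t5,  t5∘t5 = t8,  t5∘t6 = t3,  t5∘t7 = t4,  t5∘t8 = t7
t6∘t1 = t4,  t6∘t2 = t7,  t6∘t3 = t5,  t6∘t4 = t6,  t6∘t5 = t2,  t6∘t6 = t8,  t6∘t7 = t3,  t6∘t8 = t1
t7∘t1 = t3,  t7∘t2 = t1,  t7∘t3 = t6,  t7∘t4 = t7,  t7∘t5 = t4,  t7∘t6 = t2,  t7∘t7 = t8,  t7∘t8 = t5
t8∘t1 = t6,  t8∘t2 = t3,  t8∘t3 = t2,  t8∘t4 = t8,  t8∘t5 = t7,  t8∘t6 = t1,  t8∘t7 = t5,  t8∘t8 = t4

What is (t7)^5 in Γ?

t7

t7^1 = t7
t7^2 = t7 ∘ t7 = t8
t7^3 = t8 ∘ t7 = t5
t7^4 = t5 ∘ t7 = t4
t7^5 = t4 ∘ t7 = t7
(Structurally, Γ here is isomorphic to the quaternion group Q_8.)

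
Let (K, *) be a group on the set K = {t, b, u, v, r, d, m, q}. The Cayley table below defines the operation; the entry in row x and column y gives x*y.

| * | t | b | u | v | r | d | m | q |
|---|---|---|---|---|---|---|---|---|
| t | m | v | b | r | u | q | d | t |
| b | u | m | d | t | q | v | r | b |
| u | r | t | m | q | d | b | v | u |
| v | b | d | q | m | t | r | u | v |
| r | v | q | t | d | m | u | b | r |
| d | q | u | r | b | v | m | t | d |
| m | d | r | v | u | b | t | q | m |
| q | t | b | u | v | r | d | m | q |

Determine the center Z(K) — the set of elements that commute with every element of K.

{m, q}

An element z is central iff its row equals its column in the table.
For r: r*u = t ≠ d = u*r, so r ∉ Z.
Checking each element this way leaves Z(K) = {m, q}.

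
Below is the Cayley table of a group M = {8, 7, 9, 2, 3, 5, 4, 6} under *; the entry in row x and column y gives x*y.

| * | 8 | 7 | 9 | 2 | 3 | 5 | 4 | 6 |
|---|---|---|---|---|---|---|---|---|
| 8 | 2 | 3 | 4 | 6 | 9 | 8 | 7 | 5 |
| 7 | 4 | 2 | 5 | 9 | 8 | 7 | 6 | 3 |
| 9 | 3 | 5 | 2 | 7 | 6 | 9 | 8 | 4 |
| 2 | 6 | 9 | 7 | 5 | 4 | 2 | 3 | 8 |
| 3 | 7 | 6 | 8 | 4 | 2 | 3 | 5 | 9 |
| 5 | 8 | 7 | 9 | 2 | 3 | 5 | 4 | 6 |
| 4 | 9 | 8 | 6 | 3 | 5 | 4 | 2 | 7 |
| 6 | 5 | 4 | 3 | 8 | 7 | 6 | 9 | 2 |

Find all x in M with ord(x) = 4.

Identity is 5. Compute the order of each non-identity element by repeated multiplication:
  8: 8 → 2 → 6 → 5  (order 4)
  7: 7 → 2 → 9 → 5  (order 4)
  9: 9 → 2 → 7 → 5  (order 4)
  2: 2 → 5  (order 2)
  3: 3 → 2 → 4 → 5  (order 4)
  4: 4 → 2 → 3 → 5  (order 4)
  6: 6 → 2 → 8 → 5  (order 4)
Elements of order 4: {3, 4, 6, 7, 8, 9}.

{3, 4, 6, 7, 8, 9}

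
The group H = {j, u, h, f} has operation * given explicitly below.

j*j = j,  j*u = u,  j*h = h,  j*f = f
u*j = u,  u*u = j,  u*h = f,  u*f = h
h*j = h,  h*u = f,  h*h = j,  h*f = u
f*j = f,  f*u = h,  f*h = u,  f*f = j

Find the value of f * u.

h

Read row f, column u: f * u = h.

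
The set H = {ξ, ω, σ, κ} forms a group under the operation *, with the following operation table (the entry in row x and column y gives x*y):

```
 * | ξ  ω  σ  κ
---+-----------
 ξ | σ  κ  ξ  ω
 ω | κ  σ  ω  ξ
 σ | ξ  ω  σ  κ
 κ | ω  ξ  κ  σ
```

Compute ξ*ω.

κ

Read row ξ, column ω: ξ*ω = κ.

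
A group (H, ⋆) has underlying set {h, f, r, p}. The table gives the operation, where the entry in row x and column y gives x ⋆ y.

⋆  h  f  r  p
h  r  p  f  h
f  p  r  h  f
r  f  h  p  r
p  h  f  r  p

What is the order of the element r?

2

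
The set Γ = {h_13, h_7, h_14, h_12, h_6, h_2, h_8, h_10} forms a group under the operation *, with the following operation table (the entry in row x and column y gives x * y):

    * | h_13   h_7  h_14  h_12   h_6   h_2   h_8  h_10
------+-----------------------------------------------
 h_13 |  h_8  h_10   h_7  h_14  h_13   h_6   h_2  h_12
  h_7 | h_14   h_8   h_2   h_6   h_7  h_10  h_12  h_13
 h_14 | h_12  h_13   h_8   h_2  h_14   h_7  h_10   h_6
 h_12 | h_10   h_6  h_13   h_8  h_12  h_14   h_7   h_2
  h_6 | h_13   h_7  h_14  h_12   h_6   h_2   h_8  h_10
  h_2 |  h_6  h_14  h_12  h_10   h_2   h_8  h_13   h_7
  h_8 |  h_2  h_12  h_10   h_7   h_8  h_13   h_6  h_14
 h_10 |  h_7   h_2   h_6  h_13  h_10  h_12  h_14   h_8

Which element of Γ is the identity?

The identity e satisfies e * x = x for all x, so its row in the table reproduces the column headers.
Row h_6 reads: h_13, h_7, h_14, h_12, h_6, h_2, h_8, h_10 — exactly the header order. So h_6 is the identity.

h_6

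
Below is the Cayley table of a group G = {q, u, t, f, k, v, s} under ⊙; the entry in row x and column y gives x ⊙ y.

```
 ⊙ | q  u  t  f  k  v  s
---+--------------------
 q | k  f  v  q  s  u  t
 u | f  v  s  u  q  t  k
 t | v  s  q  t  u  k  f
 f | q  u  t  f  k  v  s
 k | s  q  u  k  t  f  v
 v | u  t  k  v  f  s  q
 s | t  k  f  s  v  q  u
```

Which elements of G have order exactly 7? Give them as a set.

{k, q, s, t, u, v}

Identity is f. Compute the order of each non-identity element by repeated multiplication:
  q: q → k → s → t → v → u → f  (order 7)
  u: u → v → t → s → k → q → f  (order 7)
  t: t → q → v → k → u → s → f  (order 7)
  k: k → t → u → q → s → v → f  (order 7)
  v: v → s → q → u → t → k → f  (order 7)
  s: s → u → k → v → q → t → f  (order 7)
Elements of order 7: {k, q, s, t, u, v}.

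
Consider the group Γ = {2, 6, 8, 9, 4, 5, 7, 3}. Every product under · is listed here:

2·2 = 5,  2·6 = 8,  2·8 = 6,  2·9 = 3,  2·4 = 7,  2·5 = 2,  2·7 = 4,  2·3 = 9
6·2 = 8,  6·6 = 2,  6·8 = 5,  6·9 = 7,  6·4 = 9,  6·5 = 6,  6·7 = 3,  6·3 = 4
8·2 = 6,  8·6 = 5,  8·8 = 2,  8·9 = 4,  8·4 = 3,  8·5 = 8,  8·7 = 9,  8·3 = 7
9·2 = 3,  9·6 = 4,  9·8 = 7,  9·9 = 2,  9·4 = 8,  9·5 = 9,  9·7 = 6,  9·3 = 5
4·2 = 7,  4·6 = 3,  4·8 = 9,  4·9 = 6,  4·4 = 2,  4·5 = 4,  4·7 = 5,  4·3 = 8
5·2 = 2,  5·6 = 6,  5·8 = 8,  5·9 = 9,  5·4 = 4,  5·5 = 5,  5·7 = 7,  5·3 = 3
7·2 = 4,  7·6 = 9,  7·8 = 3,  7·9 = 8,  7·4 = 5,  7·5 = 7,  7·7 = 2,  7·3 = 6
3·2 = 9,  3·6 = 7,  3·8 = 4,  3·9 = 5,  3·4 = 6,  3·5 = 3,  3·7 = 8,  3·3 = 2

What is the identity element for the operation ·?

5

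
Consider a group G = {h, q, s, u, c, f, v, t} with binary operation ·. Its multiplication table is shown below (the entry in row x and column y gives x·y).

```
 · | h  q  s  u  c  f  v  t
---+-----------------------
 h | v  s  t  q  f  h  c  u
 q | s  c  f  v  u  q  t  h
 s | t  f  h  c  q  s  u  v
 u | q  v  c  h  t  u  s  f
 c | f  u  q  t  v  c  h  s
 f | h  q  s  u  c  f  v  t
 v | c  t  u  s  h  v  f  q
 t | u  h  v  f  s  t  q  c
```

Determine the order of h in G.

4

The identity element is f (its row matches the header).
h^1 = h
h^2 = h·h = v
h^3 = v·h = c
h^4 = c·h = f
The first power of h equal to the identity is h^4, so ord(h) = 4.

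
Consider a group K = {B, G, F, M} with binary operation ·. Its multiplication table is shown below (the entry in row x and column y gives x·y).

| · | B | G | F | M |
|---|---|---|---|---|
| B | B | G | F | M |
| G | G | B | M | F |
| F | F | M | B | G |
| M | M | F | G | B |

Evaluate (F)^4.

B

F^1 = F
F^2 = F·F = B
F^3 = B·F = F
F^4 = F·F = B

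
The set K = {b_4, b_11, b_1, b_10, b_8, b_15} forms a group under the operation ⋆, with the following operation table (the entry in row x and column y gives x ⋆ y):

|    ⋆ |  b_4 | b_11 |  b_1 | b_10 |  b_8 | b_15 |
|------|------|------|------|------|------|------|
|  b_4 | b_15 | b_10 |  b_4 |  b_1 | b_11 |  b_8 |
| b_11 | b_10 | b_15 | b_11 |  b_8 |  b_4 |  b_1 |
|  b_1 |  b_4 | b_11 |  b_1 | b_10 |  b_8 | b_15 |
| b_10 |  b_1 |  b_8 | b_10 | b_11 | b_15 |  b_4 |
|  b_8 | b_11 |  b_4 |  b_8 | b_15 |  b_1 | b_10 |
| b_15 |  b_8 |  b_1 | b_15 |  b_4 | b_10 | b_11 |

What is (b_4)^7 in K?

b_4^1 = b_4
b_4^2 = b_4 ⋆ b_4 = b_15
b_4^3 = b_15 ⋆ b_4 = b_8
b_4^4 = b_8 ⋆ b_4 = b_11
b_4^5 = b_11 ⋆ b_4 = b_10
b_4^6 = b_10 ⋆ b_4 = b_1
b_4^7 = b_1 ⋆ b_4 = b_4

b_4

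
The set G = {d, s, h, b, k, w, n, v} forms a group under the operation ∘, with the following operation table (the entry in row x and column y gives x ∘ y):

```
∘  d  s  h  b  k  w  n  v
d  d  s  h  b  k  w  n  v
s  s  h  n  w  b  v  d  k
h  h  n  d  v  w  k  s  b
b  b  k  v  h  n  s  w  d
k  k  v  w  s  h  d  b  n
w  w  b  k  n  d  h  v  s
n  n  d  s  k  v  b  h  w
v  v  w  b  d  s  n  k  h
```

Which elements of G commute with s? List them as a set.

{d, h, n, s}

Compare row s with column s entry by entry.
n ∘ s = d = s ∘ n, so n commutes with s.
b ∘ s = k but s ∘ b = w, so b does not.
Collecting the elements that commute with s: C(s) = {d, h, n, s}.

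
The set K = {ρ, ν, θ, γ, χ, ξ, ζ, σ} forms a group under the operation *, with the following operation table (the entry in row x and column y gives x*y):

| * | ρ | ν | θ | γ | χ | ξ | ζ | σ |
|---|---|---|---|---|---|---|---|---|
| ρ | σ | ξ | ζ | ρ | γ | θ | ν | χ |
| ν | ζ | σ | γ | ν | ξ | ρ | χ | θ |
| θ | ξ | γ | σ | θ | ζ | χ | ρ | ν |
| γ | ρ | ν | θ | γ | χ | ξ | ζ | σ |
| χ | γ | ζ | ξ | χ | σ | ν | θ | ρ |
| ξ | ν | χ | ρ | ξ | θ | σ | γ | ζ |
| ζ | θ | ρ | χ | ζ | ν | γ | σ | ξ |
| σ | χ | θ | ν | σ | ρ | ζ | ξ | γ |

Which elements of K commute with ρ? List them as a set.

{γ, ρ, σ, χ}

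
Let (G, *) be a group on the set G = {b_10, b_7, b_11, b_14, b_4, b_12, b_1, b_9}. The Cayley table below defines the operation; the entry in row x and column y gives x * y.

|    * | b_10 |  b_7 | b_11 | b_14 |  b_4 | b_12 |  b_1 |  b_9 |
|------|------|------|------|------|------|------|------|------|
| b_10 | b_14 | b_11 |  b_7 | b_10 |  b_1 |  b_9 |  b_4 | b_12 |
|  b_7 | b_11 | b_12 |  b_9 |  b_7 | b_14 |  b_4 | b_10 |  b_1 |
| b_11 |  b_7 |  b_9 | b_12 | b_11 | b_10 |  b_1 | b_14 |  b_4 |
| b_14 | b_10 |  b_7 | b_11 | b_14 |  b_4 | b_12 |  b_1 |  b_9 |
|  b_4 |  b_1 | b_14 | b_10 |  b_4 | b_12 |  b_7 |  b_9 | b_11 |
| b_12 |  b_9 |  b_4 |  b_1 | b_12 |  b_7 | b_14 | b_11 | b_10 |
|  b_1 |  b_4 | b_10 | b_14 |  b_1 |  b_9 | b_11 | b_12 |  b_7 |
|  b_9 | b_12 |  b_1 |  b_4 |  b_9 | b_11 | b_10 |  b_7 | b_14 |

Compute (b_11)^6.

b_11^1 = b_11
b_11^2 = b_11 * b_11 = b_12
b_11^3 = b_12 * b_11 = b_1
b_11^4 = b_1 * b_11 = b_14
b_11^5 = b_14 * b_11 = b_11
b_11^6 = b_11 * b_11 = b_12

b_12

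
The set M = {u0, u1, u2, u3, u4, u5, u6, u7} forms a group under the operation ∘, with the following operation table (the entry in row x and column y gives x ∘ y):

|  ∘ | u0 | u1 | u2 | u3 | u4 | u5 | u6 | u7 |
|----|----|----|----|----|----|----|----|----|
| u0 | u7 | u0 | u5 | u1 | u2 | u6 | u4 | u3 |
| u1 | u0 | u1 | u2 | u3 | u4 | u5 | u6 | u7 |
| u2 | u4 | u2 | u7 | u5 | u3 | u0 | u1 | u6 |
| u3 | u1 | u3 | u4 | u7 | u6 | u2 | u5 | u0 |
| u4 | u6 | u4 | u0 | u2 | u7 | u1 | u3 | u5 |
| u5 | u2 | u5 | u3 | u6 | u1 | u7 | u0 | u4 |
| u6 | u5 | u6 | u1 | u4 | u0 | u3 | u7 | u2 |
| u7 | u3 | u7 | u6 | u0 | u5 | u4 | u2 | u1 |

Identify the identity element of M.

u1

The identity e satisfies e ∘ x = x for all x, so its row in the table reproduces the column headers.
Row u1 reads: u0, u1, u2, u3, u4, u5, u6, u7 — exactly the header order. So u1 is the identity.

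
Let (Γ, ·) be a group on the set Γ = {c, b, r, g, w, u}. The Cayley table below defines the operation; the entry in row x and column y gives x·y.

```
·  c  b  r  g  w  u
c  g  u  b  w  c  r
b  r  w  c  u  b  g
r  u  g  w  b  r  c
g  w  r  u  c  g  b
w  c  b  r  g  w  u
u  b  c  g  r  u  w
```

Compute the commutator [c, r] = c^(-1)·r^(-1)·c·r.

c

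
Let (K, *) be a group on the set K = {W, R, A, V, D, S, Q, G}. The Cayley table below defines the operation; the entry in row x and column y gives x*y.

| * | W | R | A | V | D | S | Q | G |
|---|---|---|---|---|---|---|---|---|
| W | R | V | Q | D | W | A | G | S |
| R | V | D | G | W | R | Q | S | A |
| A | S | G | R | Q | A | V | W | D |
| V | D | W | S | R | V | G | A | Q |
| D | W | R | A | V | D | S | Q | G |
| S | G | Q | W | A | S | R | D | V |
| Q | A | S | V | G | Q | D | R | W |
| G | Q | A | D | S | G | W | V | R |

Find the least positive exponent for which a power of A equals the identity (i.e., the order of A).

The identity element is D (its row matches the header).
A^1 = A
A^2 = A*A = R
A^3 = R*A = G
A^4 = G*A = D
The first power of A equal to the identity is A^4, so ord(A) = 4.
(Structurally, K here is isomorphic to the quaternion group Q_8.)

4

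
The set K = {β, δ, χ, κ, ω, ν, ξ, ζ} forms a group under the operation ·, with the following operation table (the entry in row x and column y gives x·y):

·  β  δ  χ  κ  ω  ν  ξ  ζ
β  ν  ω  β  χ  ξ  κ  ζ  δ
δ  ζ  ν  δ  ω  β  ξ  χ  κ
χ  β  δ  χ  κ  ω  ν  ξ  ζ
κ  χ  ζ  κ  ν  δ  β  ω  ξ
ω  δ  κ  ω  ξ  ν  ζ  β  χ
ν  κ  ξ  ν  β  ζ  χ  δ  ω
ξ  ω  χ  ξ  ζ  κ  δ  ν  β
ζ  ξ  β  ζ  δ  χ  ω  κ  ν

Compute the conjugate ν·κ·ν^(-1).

κ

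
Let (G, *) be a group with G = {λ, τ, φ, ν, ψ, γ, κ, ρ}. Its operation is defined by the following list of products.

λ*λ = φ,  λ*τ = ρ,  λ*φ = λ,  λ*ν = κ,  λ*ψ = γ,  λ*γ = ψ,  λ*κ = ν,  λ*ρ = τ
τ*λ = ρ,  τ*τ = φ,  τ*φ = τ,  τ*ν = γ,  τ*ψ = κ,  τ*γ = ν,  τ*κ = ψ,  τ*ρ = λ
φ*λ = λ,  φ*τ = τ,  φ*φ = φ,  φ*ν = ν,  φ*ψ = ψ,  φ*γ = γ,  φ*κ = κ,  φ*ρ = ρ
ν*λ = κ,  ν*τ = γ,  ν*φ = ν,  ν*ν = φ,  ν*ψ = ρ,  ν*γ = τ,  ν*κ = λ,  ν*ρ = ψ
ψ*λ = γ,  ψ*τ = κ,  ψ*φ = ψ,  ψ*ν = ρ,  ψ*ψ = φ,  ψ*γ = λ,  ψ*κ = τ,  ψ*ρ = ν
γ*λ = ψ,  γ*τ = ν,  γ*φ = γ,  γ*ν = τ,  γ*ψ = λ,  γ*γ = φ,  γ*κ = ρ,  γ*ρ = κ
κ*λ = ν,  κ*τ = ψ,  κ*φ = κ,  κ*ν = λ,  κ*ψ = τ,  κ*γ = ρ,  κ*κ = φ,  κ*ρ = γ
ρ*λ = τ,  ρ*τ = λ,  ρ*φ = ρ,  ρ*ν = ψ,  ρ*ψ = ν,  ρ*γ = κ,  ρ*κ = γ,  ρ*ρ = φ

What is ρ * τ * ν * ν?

λ

ρ * τ = λ
λ * ν = κ
κ * ν = λ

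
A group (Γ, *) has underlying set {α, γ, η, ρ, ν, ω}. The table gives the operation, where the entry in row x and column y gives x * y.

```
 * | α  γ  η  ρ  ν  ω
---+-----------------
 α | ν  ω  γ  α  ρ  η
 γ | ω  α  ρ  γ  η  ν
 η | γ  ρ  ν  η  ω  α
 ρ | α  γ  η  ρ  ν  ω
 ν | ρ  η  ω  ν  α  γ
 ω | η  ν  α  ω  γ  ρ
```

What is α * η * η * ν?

α * η = γ
γ * η = ρ
ρ * ν = ν
(Structurally, Γ here is isomorphic to the cyclic group Z_6.)

ν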